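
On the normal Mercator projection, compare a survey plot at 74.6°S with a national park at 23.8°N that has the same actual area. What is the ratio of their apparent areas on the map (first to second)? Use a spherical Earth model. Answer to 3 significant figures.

11.9

Mercator areal scale is sec²φ.
At 74.6°: sec²(74.6°) = 1/0.2656² = 14.18.
At 23.8°: sec²(23.8°) = 1/0.9150² = 1.195.
Ratio = 14.18/1.195 = cos²(23.8°)/cos²(74.6°) ≈ 11.9.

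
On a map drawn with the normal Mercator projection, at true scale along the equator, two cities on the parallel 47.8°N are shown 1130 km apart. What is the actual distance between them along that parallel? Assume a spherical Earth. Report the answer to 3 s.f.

759 km

The Mercator projection is conformal; its linear scale factor is the same in every direction and equals sec φ = 1/cos φ.
Along the parallel at 47.8°, map distances are exaggerated by k = sec 47.8° = 1.489.
True distance = 1130 / 1.489 = 1130 × cos 47.8° ≈ 759 km.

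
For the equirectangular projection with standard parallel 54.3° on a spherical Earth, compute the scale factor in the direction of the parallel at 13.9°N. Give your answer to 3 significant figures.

0.601

With standard parallel φ₀ = 54.3°, the equirectangular projection gives x = Rλ cos φ₀, y = Rφ, so h = 1 and k = cos 54.3° / cos φ.
k = cos 54.3° / cos 13.9° = 0.5835/0.9707 = 0.6011.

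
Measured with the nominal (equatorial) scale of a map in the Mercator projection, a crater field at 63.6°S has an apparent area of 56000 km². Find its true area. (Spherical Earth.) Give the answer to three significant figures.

11100 km²

For Mercator, h = k = sec φ (a conformal cylindrical projection has a single point scale, 1/cos φ).
Areal scale = k² = sec²φ = 1/cos²(63.6°) = 1/0.4446² = 5.058.
True area = apparent / (areal scale) = 56000 / 5.058 ≈ 11100 km².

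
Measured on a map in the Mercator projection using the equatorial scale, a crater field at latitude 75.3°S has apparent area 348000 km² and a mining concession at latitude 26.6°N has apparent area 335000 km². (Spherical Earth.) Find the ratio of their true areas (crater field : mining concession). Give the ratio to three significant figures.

0.0837

Since Mercator area scale is 1/cos²φ, the true area equals the apparent area multiplied by cos²φ.
True area of crater field: 348000 × cos²(75.3°) = 348000 × 0.06439 = 22410 km².
True area of mining concession: 335000 × cos²(26.6°) = 335000 × 0.7995 = 267800 km².
Ratio = 22410 / 267800 ≈ 0.0837.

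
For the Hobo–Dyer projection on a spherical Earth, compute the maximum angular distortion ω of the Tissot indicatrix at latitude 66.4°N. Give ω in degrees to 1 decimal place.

72.9°

Hobo–Dyer is a cylindrical equal-area projection with standard parallels at ±37.5°. For cylindrical equal-area with standard parallel φ₀, h = cos φ / cos φ₀ and k = cos φ₀ / cos φ, so h·k = 1.
At 66.4°: h = 0.5046, k = 1.982; principal scales a = 1.982, b = 0.5046.
sin(ω/2) = (a − b)/(a + b) = 1.477/2.486 = 0.5941, so ω = 2 arcsin(0.5941) ≈ 72.9°.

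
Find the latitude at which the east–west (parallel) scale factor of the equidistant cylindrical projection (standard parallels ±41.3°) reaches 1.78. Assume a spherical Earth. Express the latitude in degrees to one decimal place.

In the equirectangular projection with standard parallel φ₀ = 41.3° (x = Rλ cos φ₀, y = Rφ), meridians are true-scale (h = 1) and the parallel scale is k = cos φ₀ / cos φ.
k = cos φ₀ / cos φ = 1.78  ⇒  cos φ = cos 41.3° / 1.78 = 0.4221.
φ = arccos(0.4221) ≈ 65.0°.

65.0°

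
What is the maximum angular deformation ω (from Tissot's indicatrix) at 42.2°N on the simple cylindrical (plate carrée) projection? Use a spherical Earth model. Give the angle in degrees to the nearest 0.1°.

17.1°

For the equirectangular projection with φ₀ = 0 (plate carrée), h = 1 along meridians and k = sec φ along parallels.
At 42.2°: h = 1.000, k = 1.350; principal scales a = 1.350, b = 1.000.
sin(ω/2) = (a − b)/(a + b) = 0.3499/2.350 = 0.1489, so ω = 2 arcsin(0.1489) ≈ 17.1°.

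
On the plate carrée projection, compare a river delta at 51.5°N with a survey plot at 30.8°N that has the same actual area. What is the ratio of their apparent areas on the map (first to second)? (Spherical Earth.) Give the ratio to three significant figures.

For the equirectangular projection with φ₀ = 0 (plate carrée), h = 1 along meridians and k = sec φ along parallels.
Areal scale at 51.5°: h·k = 1.000 × 1.606 = 1.606.
Areal scale at 30.8°: h·k = 1.000 × 1.164 = 1.164.
Ratio = 1.606/1.164 ≈ 1.38.

1.38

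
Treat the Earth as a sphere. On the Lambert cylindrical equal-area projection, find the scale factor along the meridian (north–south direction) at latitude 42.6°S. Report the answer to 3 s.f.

0.736

The Lambert cylindrical equal-area projection is the cylindrical equal-area projection with its standard parallel at the equator (φ₀ = 0). Cylindrical equal-area (φ₀ = 0°): h = cos φ / cos 0° along meridians, k = cos 0° / cos φ along parallels; h·k = 1.
h = cos 42.6° / cos 0° = 0.7361/1.000 = 0.7361.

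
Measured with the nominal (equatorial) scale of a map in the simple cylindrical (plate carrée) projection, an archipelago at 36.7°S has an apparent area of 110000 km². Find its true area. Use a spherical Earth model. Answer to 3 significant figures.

88200 km²

Plate carrée maps x = Rλ, y = Rφ. The meridian scale is h = 1 and the parallel scale is k = 1/cos φ = sec φ.
Areal scale = h·k = 1 × sec φ; at 36.7°, h = 1.000, k = 1.247, so h·k = 1.247.
True area = apparent / (areal scale) = 110000 / 1.247 ≈ 88200 km².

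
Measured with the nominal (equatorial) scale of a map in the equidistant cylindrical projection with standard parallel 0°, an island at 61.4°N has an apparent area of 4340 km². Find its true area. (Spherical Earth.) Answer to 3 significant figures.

2080 km²

Plate carrée maps x = Rλ, y = Rφ. The meridian scale is h = 1 and the parallel scale is k = 1/cos φ = sec φ.
Areal scale = h·k = 1 × sec φ; at 61.4°, h = 1.000, k = 2.089, so h·k = 2.089.
True area = apparent / (areal scale) = 4340 / 2.089 ≈ 2080 km².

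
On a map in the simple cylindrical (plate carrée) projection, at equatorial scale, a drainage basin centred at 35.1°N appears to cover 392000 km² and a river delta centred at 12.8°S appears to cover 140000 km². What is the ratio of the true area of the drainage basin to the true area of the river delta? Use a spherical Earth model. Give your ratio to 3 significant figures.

2.35

On the plate carrée, areal scale = h·k = 1 × sec φ, so true area = apparent × cos φ.
True area of drainage basin: 392000 × cos(35.1°) = 392000 × 0.8181 = 320700 km².
True area of river delta: 140000 × cos(12.8°) = 140000 × 0.9751 = 136500 km².
Ratio = 320700 / 136500 ≈ 2.35.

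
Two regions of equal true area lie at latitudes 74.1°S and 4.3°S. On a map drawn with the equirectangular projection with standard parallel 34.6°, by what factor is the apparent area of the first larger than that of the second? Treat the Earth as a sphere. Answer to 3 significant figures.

3.64

With standard parallel φ₀ = 34.6°, the equirectangular projection gives x = Rλ cos φ₀, y = Rφ, so h = 1 and k = cos 34.6° / cos φ.
Areal scale at 74.1°: h·k = 1.000 × 3.005 = 3.005.
Areal scale at 4.3°: h·k = 1.000 × 0.8255 = 0.8255.
Ratio = 3.005/0.8255 ≈ 3.64.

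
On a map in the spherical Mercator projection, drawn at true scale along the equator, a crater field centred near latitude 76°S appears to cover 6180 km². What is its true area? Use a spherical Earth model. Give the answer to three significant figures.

362 km²

For Mercator, h = k = sec φ (a conformal cylindrical projection has a single point scale, 1/cos φ).
Areal scale = k² = sec²φ = 1/cos²(76°) = 1/0.2419² = 17.09.
True area = apparent / (areal scale) = 6180 / 17.09 ≈ 362 km².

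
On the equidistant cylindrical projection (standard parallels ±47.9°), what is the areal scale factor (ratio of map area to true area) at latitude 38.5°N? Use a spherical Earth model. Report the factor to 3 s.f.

0.857

With standard parallel φ₀ = 47.9°, the equirectangular projection gives x = Rλ cos φ₀, y = Rφ, so h = 1 and k = cos 47.9° / cos φ.
Areal scale = h·k = 1 × cos φ₀ / cos φ; at 38.5°, h = 1.000, k = 0.8567, so h·k = 0.8567.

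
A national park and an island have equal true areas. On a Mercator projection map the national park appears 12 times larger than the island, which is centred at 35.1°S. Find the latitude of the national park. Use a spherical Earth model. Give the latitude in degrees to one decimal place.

Mercator areal scale is sec²φ, so apparent-area ratio = sec²φ₁ / sec²φ₂ = cos²φ₂ / cos²φ₁.
cos²φ₂ / cos²φ₁ = 12  ⇒  cos φ₁ = cos 35.1° / √12 = 0.8181/3.464 = 0.2362.
φ₁ = arccos(0.2362) ≈ 76.3°.

76.3°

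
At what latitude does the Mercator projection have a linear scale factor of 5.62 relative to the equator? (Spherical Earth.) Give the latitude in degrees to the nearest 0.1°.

Mercator scale is k = sec φ = 1/cos φ.
1/cos φ = 5.62  ⇒  cos φ = 0.1779  ⇒  φ = arccos(0.1779) ≈ 79.8°.

79.8°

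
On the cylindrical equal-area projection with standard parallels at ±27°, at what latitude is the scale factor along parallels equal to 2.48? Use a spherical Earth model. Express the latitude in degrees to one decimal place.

68.9°

For cylindrical equal-area with standard parallel φ₀, h = cos φ / cos φ₀ and k = cos φ₀ / cos φ, so h·k = 1.
k = cos φ₀ / cos φ = 2.48  ⇒  cos φ = cos 27° / 2.48 = 0.3593.
φ = arccos(0.3593) ≈ 68.9°.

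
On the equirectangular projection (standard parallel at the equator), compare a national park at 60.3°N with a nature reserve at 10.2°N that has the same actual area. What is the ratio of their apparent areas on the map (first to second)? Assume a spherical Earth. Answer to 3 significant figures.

1.99

Plate carrée maps x = Rλ, y = Rφ. The meridian scale is h = 1 and the parallel scale is k = 1/cos φ = sec φ.
Areal scale at 60.3°: h·k = 1.000 × 2.018 = 2.018.
Areal scale at 10.2°: h·k = 1.000 × 1.016 = 1.016.
Ratio = 2.018/1.016 ≈ 1.99.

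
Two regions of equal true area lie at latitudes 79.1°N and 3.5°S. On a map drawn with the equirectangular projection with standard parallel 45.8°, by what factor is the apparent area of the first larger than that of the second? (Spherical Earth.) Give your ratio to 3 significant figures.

5.28

In the equirectangular projection with standard parallel φ₀ = 45.8° (x = Rλ cos φ₀, y = Rφ), meridians are true-scale (h = 1) and the parallel scale is k = cos φ₀ / cos φ.
Areal scale at 79.1°: h·k = 1.000 × 3.687 = 3.687.
Areal scale at 3.5°: h·k = 1.000 × 0.6985 = 0.6985.
Ratio = 3.687/0.6985 ≈ 5.28.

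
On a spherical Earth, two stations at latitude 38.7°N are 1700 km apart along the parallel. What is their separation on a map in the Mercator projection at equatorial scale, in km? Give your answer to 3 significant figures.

2180 km

Mercator is conformal, so the point scale is isotropic: h = k = sec φ = 1/cos φ.
Along the parallel, k = sec 38.7° = 1/0.7804 = 1.281.
Map distance = 1700 × 1.281 ≈ 2180 km.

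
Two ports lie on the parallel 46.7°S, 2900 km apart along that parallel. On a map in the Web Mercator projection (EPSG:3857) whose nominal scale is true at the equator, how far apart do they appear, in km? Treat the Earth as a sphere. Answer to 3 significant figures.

For Mercator, h = k = sec φ (a conformal cylindrical projection has a single point scale, 1/cos φ).
Along the parallel, k = sec 46.7° = 1/0.6858 = 1.458.
Map distance = 2900 × 1.458 ≈ 4230 km.

4230 km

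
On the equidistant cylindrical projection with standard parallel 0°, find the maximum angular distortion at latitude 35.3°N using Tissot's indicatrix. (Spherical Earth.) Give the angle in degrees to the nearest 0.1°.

11.6°

For the equirectangular projection with φ₀ = 0 (plate carrée), h = 1 along meridians and k = sec φ along parallels.
At 35.3°: h = 1.000, k = 1.225; principal scales a = 1.225, b = 1.000.
sin(ω/2) = (a − b)/(a + b) = 0.2253/2.225 = 0.1012, so ω = 2 arcsin(0.1012) ≈ 11.6°.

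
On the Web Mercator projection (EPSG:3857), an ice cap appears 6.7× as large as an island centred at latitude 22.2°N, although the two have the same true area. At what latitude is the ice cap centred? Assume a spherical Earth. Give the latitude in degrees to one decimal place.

For equal true areas on Mercator, apparent areas scale as sec²φ, so the ratio is cos²φ₂ / cos²φ₁.
cos²φ₂ / cos²φ₁ = 6.7  ⇒  cos φ₁ = cos 22.2° / √6.7 = 0.9259/2.588 = 0.3577.
φ₁ = arccos(0.3577) ≈ 69.0°.

69.0°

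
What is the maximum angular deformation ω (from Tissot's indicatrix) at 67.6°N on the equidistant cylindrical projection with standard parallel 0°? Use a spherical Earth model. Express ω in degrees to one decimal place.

For the equirectangular projection with φ₀ = 0 (plate carrée), h = 1 along meridians and k = sec φ along parallels.
At 67.6°: h = 1.000, k = 2.624; principal scales a = 2.624, b = 1.000.
sin(ω/2) = (a − b)/(a + b) = 1.624/3.624 = 0.4482, so ω = 2 arcsin(0.4482) ≈ 53.3°.

53.3°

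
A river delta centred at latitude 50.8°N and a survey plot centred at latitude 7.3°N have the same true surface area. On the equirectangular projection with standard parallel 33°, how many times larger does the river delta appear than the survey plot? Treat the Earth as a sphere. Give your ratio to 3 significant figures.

1.57

The equidistant cylindrical projection with φ₀ = 33° has h = 1 (meridians true) and k = cos φ₀ / cos φ along parallels.
Areal scale at 50.8°: h·k = 1.000 × 1.327 = 1.327.
Areal scale at 7.3°: h·k = 1.000 × 0.8455 = 0.8455.
Ratio = 1.327/0.8455 ≈ 1.57.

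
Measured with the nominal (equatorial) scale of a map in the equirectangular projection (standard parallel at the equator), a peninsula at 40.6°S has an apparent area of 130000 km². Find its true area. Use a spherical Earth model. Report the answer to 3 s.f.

For the equirectangular projection with φ₀ = 0 (plate carrée), h = 1 along meridians and k = sec φ along parallels.
Areal scale = h·k = 1 × sec φ; at 40.6°, h = 1.000, k = 1.317, so h·k = 1.317.
True area = apparent / (areal scale) = 130000 / 1.317 ≈ 98700 km².

98700 km²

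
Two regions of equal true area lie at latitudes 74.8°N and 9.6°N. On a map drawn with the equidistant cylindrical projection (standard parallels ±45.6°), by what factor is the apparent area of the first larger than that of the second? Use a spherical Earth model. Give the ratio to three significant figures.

3.76

In the equirectangular projection with standard parallel φ₀ = 45.6° (x = Rλ cos φ₀, y = Rφ), meridians are true-scale (h = 1) and the parallel scale is k = cos φ₀ / cos φ.
Areal scale at 74.8°: h·k = 1.000 × 2.669 = 2.669.
Areal scale at 9.6°: h·k = 1.000 × 0.7096 = 0.7096.
Ratio = 2.669/0.7096 ≈ 3.76.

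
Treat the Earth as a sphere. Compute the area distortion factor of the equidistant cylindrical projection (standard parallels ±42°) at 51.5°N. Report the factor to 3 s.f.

1.19

In the equirectangular projection with standard parallel φ₀ = 42° (x = Rλ cos φ₀, y = Rφ), meridians are true-scale (h = 1) and the parallel scale is k = cos φ₀ / cos φ.
Areal scale = h·k = 1 × cos φ₀ / cos φ; at 51.5°, h = 1.000, k = 1.194, so h·k = 1.194.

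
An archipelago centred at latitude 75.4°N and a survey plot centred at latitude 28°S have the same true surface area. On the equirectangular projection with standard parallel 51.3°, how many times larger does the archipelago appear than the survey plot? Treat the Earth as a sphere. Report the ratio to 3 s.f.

3.50

With standard parallel φ₀ = 51.3°, the equirectangular projection gives x = Rλ cos φ₀, y = Rφ, so h = 1 and k = cos 51.3° / cos φ.
Areal scale at 75.4°: h·k = 1.000 × 2.480 = 2.480.
Areal scale at 28°: h·k = 1.000 × 0.7081 = 0.7081.
Ratio = 2.480/0.7081 ≈ 3.50.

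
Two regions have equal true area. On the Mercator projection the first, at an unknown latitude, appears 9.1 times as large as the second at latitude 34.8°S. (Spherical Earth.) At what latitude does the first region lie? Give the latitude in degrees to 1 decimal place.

On Mercator, (apparent₁)/(apparent₂) = sec²φ₁ / sec²φ₂ when true areas are equal.
cos²φ₂ / cos²φ₁ = 9.1  ⇒  cos φ₁ = cos 34.8° / √9.1 = 0.8211/3.017 = 0.2722.
φ₁ = arccos(0.2722) ≈ 74.2°.

74.2°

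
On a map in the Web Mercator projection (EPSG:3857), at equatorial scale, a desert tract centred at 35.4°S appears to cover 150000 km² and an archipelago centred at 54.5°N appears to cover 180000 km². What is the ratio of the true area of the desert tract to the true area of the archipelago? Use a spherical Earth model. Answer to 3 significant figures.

1.64

Since Mercator area scale is 1/cos²φ, the true area equals the apparent area multiplied by cos²φ.
True area of desert tract: 150000 × cos²(35.4°) = 150000 × 0.6644 = 99660 km².
True area of archipelago: 180000 × cos²(54.5°) = 180000 × 0.3372 = 60700 km².
Ratio = 99660 / 60700 ≈ 1.64.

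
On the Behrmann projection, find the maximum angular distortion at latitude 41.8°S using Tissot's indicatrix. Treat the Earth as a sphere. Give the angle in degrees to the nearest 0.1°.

17.1°

The Behrmann projection is cylindrical equal-area with φ₀ = 30°. Cylindrical equal-area (φ₀ = 30°): h = cos φ / cos 30° along meridians, k = cos 30° / cos φ along parallels; h·k = 1.
At 41.8°: h = 0.8608, k = 1.162; principal scales a = 1.162, b = 0.8608.
sin(ω/2) = (a − b)/(a + b) = 0.3009/2.023 = 0.1488, so ω = 2 arcsin(0.1488) ≈ 17.1°.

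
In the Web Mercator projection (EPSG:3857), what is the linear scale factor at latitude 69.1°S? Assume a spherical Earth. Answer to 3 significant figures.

2.80

Mercator is conformal, so the point scale is isotropic: h = k = sec φ = 1/cos φ.
k = 1/cos 69.1° = 1/0.3567 = 2.803.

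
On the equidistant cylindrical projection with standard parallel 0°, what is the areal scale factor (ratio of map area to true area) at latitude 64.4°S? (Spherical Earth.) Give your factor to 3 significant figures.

For the equirectangular projection with φ₀ = 0 (plate carrée), h = 1 along meridians and k = sec φ along parallels.
Areal scale = h·k = 1 × sec φ; at 64.4°, h = 1.000, k = 2.314, so h·k = 2.314.

2.31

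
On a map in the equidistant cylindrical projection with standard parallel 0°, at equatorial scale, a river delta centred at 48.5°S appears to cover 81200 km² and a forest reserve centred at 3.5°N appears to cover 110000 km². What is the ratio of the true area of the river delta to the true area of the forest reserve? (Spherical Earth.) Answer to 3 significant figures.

Plate carrée has h = 1 and k = sec φ, giving areal scale sec φ; true area = (apparent area) · cos φ.
True area of river delta: 81200 × cos(48.5°) = 81200 × 0.6626 = 53800 km².
True area of forest reserve: 110000 × cos(3.5°) = 110000 × 0.9981 = 109800 km².
Ratio = 53800 / 109800 ≈ 0.490.

0.490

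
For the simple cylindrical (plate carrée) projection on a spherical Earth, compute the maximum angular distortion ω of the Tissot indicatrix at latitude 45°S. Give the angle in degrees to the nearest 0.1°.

For the equirectangular projection with φ₀ = 0 (plate carrée), h = 1 along meridians and k = sec φ along parallels.
At 45°: h = 1.000, k = 1.414; principal scales a = 1.414, b = 1.000.
sin(ω/2) = (a − b)/(a + b) = 0.4142/2.414 = 0.1716, so ω = 2 arcsin(0.1716) ≈ 19.8°.

19.8°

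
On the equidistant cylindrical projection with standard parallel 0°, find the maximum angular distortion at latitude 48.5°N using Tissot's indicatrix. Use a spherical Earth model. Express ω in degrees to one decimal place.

23.4°

In the plate carrée (x = Rλ, y = Rφ), meridians are true-scale (h = 1) and parallels are stretched by k = sec φ.
At 48.5°: h = 1.000, k = 1.509; principal scales a = 1.509, b = 1.000.
sin(ω/2) = (a − b)/(a + b) = 0.5092/2.509 = 0.2029, so ω = 2 arcsin(0.2029) ≈ 23.4°.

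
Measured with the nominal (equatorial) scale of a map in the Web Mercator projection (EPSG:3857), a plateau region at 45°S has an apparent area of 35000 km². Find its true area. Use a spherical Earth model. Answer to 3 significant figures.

17500 km²

The Mercator projection is conformal; its linear scale factor is the same in every direction and equals sec φ = 1/cos φ.
Areal scale = k² = sec²φ = 1/cos²(45°) = 1/0.7071² = 2.000.
True area = apparent / (areal scale) = 35000 / 2.000 ≈ 17500 km².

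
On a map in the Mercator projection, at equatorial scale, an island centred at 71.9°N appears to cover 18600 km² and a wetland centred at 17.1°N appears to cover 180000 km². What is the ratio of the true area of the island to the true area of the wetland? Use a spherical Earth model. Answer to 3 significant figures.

Since Mercator area scale is 1/cos²φ, the true area equals the apparent area multiplied by cos²φ.
True area of island: 18600 × cos²(71.9°) = 18600 × 0.09652 = 1795 km².
True area of wetland: 180000 × cos²(17.1°) = 180000 × 0.9135 = 164400 km².
Ratio = 1795 / 164400 ≈ 0.0109.

0.0109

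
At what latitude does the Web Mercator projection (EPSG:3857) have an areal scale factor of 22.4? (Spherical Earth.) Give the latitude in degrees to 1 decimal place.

Mercator areal scale is sec²φ.
sec²φ = 22.4  ⇒  cos²φ = 0.04464  ⇒  cos φ = 0.2113.
φ = arccos(0.2113) ≈ 77.8°.

77.8°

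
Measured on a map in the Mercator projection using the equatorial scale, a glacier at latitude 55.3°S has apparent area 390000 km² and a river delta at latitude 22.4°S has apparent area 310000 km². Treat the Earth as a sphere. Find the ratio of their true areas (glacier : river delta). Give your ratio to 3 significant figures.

0.477

On Mercator the areal scale is sec²φ, so true area = apparent × cos²φ.
True area of glacier: 390000 × cos²(55.3°) = 390000 × 0.3241 = 126400 km².
True area of river delta: 310000 × cos²(22.4°) = 310000 × 0.8548 = 265000 km².
Ratio = 126400 / 265000 ≈ 0.477.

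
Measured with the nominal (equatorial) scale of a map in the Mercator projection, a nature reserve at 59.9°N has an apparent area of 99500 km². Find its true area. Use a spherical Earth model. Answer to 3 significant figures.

25000 km²

Mercator is conformal, so the point scale is isotropic: h = k = sec φ = 1/cos φ.
Areal scale = k² = sec²φ = 1/cos²(59.9°) = 1/0.5015² = 3.976.
True area = apparent / (areal scale) = 99500 / 3.976 ≈ 25000 km².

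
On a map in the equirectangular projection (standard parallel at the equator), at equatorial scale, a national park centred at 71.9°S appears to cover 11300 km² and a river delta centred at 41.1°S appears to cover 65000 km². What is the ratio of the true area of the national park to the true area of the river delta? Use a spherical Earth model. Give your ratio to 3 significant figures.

Plate carrée has h = 1 and k = sec φ, giving areal scale sec φ; true area = (apparent area) · cos φ.
True area of national park: 11300 × cos(71.9°) = 11300 × 0.3107 = 3511 km².
True area of river delta: 65000 × cos(41.1°) = 65000 × 0.7536 = 48980 km².
Ratio = 3511 / 48980 ≈ 0.0717.

0.0717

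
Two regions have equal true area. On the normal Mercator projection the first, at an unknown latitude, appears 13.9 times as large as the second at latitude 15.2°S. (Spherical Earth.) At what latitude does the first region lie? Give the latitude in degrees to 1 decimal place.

For equal true areas on Mercator, apparent areas scale as sec²φ, so the ratio is cos²φ₂ / cos²φ₁.
cos²φ₂ / cos²φ₁ = 13.9  ⇒  cos φ₁ = cos 15.2° / √13.9 = 0.9650/3.728 = 0.2588.
φ₁ = arccos(0.2588) ≈ 75.0°.

75.0°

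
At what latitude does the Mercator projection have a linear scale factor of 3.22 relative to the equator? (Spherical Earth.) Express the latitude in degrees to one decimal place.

71.9°

Mercator scale is k = sec φ = 1/cos φ.
1/cos φ = 3.22  ⇒  cos φ = 0.3106  ⇒  φ = arccos(0.3106) ≈ 71.9°.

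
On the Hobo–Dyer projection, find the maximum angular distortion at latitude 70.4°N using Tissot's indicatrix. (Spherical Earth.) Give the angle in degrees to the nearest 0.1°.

Hobo–Dyer is a cylindrical equal-area projection with standard parallels at ±37.5°. For cylindrical equal-area with standard parallel φ₀, h = cos φ / cos φ₀ and k = cos φ₀ / cos φ, so h·k = 1.
At 70.4°: h = 0.4228, k = 2.365; principal scales a = 2.365, b = 0.4228.
sin(ω/2) = (a − b)/(a + b) = 1.942/2.788 = 0.6967, so ω = 2 arcsin(0.6967) ≈ 88.3°.

88.3°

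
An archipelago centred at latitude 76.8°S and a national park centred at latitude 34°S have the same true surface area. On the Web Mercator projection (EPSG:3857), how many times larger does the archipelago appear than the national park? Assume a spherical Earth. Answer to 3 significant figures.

Mercator areal scale is sec²φ.
At 76.8°: sec²(76.8°) = 1/0.2284² = 19.18.
At 34°: sec²(34°) = 1/0.8290² = 1.455.
Ratio = 19.18/1.455 = cos²(34°)/cos²(76.8°) ≈ 13.2.

13.2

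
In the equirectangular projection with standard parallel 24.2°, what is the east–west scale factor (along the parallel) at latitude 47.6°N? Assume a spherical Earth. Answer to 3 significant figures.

1.35

The equidistant cylindrical projection with φ₀ = 24.2° has h = 1 (meridians true) and k = cos φ₀ / cos φ along parallels.
k = cos 24.2° / cos 47.6° = 0.9121/0.6743 = 1.353.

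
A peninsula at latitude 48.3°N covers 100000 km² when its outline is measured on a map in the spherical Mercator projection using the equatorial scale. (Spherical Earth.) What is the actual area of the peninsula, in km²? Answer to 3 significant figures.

Mercator is conformal, so the point scale is isotropic: h = k = sec φ = 1/cos φ.
Areal scale = k² = sec²φ = 1/cos²(48.3°) = 1/0.6652² = 2.260.
True area = apparent / (areal scale) = 100000 / 2.260 ≈ 44300 km².

44300 km²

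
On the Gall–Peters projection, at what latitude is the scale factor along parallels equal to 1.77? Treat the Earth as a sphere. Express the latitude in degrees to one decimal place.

Gall–Peters is a cylindrical equal-area projection with standard parallels at ±45°. Cylindrical equal-area (φ₀ = 45°): h = cos φ / cos 45° along meridians, k = cos 45° / cos φ along parallels; h·k = 1.
k = cos φ₀ / cos φ = 1.77  ⇒  cos φ = cos 45° / 1.77 = 0.3995.
φ = arccos(0.3995) ≈ 66.5°.

66.5°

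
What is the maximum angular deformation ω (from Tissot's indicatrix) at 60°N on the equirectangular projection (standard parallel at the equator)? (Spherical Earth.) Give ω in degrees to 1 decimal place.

In the plate carrée (x = Rλ, y = Rφ), meridians are true-scale (h = 1) and parallels are stretched by k = sec φ.
At 60°: h = 1.000, k = 2.000; principal scales a = 2.000, b = 1.000.
sin(ω/2) = (a − b)/(a + b) = 1.0000/3.000 = 0.3333, so ω = 2 arcsin(0.3333) ≈ 38.9°.

38.9°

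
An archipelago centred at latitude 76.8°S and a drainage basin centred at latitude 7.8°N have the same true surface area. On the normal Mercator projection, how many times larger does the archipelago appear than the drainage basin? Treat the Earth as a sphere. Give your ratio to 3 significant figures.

On Mercator, area is exaggerated by sec²φ = 1/cos²φ.
At 76.8°: sec²(76.8°) = 1/0.2284² = 19.18.
At 7.8°: sec²(7.8°) = 1/0.9907² = 1.019.
Ratio = 19.18/1.019 = cos²(7.8°)/cos²(76.8°) ≈ 18.8.

18.8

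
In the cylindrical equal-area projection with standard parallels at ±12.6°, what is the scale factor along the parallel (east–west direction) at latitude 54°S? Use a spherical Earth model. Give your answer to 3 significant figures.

For cylindrical equal-area with standard parallel φ₀, h = cos φ / cos φ₀ and k = cos φ₀ / cos φ, so h·k = 1.
k = cos 12.6° / cos 54° = 0.9759/0.5878 = 1.660.

1.66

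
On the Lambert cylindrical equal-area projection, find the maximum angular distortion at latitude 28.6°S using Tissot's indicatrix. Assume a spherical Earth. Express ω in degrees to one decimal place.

14.9°

The Lambert cylindrical equal-area projection is the cylindrical equal-area projection with its standard parallel at the equator (φ₀ = 0). A cylindrical equal-area projection with standard parallel φ₀ has meridian scale h = cos φ / cos φ₀ and parallel scale k = cos φ₀ / cos φ (so areas are preserved, h·k = 1).
At 28.6°: h = 0.8780, k = 1.139; principal scales a = 1.139, b = 0.8780.
sin(ω/2) = (a − b)/(a + b) = 0.2610/2.017 = 0.1294, so ω = 2 arcsin(0.1294) ≈ 14.9°.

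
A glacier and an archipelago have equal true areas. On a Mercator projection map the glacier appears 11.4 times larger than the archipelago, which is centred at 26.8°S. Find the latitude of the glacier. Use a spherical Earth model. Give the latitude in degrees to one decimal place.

Mercator areal scale is sec²φ, so apparent-area ratio = sec²φ₁ / sec²φ₂ = cos²φ₂ / cos²φ₁.
cos²φ₂ / cos²φ₁ = 11.4  ⇒  cos φ₁ = cos 26.8° / √11.4 = 0.8926/3.376 = 0.2644.
φ₁ = arccos(0.2644) ≈ 74.7°.

74.7°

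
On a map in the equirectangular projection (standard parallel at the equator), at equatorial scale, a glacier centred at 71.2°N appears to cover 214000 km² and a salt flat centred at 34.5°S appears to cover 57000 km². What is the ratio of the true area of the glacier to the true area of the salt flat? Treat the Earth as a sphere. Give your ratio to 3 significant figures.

1.47

On the plate carrée, areal scale = h·k = 1 × sec φ, so true area = apparent × cos φ.
True area of glacier: 214000 × cos(71.2°) = 214000 × 0.3223 = 68960 km².
True area of salt flat: 57000 × cos(34.5°) = 57000 × 0.8241 = 46980 km².
Ratio = 68960 / 46980 ≈ 1.47.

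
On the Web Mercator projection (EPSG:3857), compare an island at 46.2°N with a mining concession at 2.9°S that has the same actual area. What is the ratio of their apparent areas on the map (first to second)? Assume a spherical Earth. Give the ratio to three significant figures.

2.08

On Mercator, area is exaggerated by sec²φ = 1/cos²φ.
At 46.2°: sec²(46.2°) = 1/0.6921² = 2.087.
At 2.9°: sec²(2.9°) = 1/0.9987² = 1.003.
Ratio = 2.087/1.003 = cos²(2.9°)/cos²(46.2°) ≈ 2.08.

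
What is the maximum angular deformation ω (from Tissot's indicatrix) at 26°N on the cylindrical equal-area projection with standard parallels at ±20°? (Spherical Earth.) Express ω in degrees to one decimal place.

A cylindrical equal-area projection with standard parallel φ₀ has meridian scale h = cos φ / cos φ₀ and parallel scale k = cos φ₀ / cos φ (so areas are preserved, h·k = 1).
At 26°: h = 0.9565, k = 1.046; principal scales a = 1.046, b = 0.9565.
sin(ω/2) = (a − b)/(a + b) = 0.08903/2.002 = 0.04447, so ω = 2 arcsin(0.04447) ≈ 5.1°.

5.1°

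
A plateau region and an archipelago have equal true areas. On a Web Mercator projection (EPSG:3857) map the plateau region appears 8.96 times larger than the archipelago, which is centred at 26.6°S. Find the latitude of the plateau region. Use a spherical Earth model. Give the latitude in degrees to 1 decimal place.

72.6°

Mercator areal scale is sec²φ, so apparent-area ratio = sec²φ₁ / sec²φ₂ = cos²φ₂ / cos²φ₁.
cos²φ₂ / cos²φ₁ = 8.96  ⇒  cos φ₁ = cos 26.6° / √8.96 = 0.8942/2.993 = 0.2987.
φ₁ = arccos(0.2987) ≈ 72.6°.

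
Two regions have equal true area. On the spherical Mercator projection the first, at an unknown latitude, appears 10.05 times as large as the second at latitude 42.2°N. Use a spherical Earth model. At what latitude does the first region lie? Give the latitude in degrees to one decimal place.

On Mercator, (apparent₁)/(apparent₂) = sec²φ₁ / sec²φ₂ when true areas are equal.
cos²φ₂ / cos²φ₁ = 10.05  ⇒  cos φ₁ = cos 42.2° / √10.05 = 0.7408/3.170 = 0.2337.
φ₁ = arccos(0.2337) ≈ 76.5°.

76.5°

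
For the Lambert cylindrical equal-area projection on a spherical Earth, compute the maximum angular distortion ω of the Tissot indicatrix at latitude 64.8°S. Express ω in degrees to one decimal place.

The Lambert cylindrical equal-area projection is the cylindrical equal-area projection with its standard parallel at the equator (φ₀ = 0). Cylindrical equal-area (φ₀ = 0°): h = cos φ / cos 0° along meridians, k = cos 0° / cos φ along parallels; h·k = 1.
At 64.8°: h = 0.4258, k = 2.349; principal scales a = 2.349, b = 0.4258.
sin(ω/2) = (a − b)/(a + b) = 1.923/2.774 = 0.6931, so ω = 2 arcsin(0.6931) ≈ 87.7°.

87.7°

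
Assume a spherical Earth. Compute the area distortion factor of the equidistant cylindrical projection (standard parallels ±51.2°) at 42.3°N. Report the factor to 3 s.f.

With standard parallel φ₀ = 51.2°, the equirectangular projection gives x = Rλ cos φ₀, y = Rφ, so h = 1 and k = cos 51.2° / cos φ.
Areal scale = h·k = 1 × cos φ₀ / cos φ; at 42.3°, h = 1.000, k = 0.8472, so h·k = 0.8472.

0.847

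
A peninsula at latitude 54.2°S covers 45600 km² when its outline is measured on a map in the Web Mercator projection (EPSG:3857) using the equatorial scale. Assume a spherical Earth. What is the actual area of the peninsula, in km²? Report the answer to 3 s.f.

15600 km²

For Mercator, h = k = sec φ (a conformal cylindrical projection has a single point scale, 1/cos φ).
Areal scale = k² = sec²φ = 1/cos²(54.2°) = 1/0.5850² = 2.922.
True area = apparent / (areal scale) = 45600 / 2.922 ≈ 15600 km².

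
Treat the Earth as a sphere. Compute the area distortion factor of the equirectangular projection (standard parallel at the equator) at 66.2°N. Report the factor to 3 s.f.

2.48

For the equirectangular projection with φ₀ = 0 (plate carrée), h = 1 along meridians and k = sec φ along parallels.
Areal scale = h·k = 1 × sec φ; at 66.2°, h = 1.000, k = 2.478, so h·k = 2.478.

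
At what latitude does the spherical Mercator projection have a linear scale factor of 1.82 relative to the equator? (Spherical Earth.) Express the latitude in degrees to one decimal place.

Mercator scale is k = sec φ = 1/cos φ.
1/cos φ = 1.82  ⇒  cos φ = 0.5495  ⇒  φ = arccos(0.5495) ≈ 56.7°.

56.7°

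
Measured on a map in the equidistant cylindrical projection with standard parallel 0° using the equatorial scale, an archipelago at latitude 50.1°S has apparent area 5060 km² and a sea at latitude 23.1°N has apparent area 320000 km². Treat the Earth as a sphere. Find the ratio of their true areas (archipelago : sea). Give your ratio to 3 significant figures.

On the plate carrée, areal scale = h·k = 1 × sec φ, so true area = apparent × cos φ.
True area of archipelago: 5060 × cos(50.1°) = 5060 × 0.6414 = 3246 km².
True area of sea: 320000 × cos(23.1°) = 320000 × 0.9198 = 294300 km².
Ratio = 3246 / 294300 ≈ 0.0110.

0.0110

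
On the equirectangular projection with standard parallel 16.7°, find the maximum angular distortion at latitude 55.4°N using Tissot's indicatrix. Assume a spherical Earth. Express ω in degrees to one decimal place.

In the equirectangular projection with standard parallel φ₀ = 16.7° (x = Rλ cos φ₀, y = Rφ), meridians are true-scale (h = 1) and the parallel scale is k = cos φ₀ / cos φ.
At 55.4°: h = 1.000, k = 1.687; principal scales a = 1.687, b = 1.000.
sin(ω/2) = (a − b)/(a + b) = 0.6868/2.687 = 0.2556, so ω = 2 arcsin(0.2556) ≈ 29.6°.

29.6°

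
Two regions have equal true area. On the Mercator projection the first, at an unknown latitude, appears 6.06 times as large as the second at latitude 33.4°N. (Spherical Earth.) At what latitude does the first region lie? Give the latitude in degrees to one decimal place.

70.2°

Mercator areal scale is sec²φ, so apparent-area ratio = sec²φ₁ / sec²φ₂ = cos²φ₂ / cos²φ₁.
cos²φ₂ / cos²φ₁ = 6.06  ⇒  cos φ₁ = cos 33.4° / √6.06 = 0.8348/2.462 = 0.3391.
φ₁ = arccos(0.3391) ≈ 70.2°.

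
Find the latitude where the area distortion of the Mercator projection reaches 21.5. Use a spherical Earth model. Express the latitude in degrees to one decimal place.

Mercator areal scale is sec²φ.
sec²φ = 21.5  ⇒  cos²φ = 0.04651  ⇒  cos φ = 0.2157.
φ = arccos(0.2157) ≈ 77.5°.

77.5°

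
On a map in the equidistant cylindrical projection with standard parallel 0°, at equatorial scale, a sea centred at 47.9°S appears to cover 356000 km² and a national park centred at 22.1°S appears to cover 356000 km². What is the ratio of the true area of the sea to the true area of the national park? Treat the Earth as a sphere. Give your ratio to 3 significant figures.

0.724

On the plate carrée, areal scale = h·k = 1 × sec φ, so true area = apparent × cos φ.
True area of sea: 356000 × cos(47.9°) = 356000 × 0.6704 = 238700 km².
True area of national park: 356000 × cos(22.1°) = 356000 × 0.9265 = 329800 km².
Ratio = 238700 / 329800 ≈ 0.724.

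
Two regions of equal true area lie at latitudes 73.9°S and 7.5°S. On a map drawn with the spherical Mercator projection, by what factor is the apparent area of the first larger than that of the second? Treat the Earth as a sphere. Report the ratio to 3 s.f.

12.8

Mercator areal scale is sec²φ.
At 73.9°: sec²(73.9°) = 1/0.2773² = 13.00.
At 7.5°: sec²(7.5°) = 1/0.9914² = 1.017.
Ratio = 13.00/1.017 = cos²(7.5°)/cos²(73.9°) ≈ 12.8.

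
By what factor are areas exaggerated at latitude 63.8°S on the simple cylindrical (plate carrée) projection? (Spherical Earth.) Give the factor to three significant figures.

2.26

In the plate carrée (x = Rλ, y = Rφ), meridians are true-scale (h = 1) and parallels are stretched by k = sec φ.
Areal scale = h·k = 1 × sec φ; at 63.8°, h = 1.000, k = 2.265, so h·k = 2.265.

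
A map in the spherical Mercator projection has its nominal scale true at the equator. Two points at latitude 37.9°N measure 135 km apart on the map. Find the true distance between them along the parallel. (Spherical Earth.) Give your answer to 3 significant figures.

107 km

For Mercator, h = k = sec φ (a conformal cylindrical projection has a single point scale, 1/cos φ).
Along the parallel at 37.9°, map distances are exaggerated by k = sec 37.9° = 1.267.
True distance = 135 / 1.267 = 135 × cos 37.9° ≈ 107 km.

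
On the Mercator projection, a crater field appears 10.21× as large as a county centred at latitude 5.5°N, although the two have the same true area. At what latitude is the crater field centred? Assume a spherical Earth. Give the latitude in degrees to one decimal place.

For equal true areas on Mercator, apparent areas scale as sec²φ, so the ratio is cos²φ₂ / cos²φ₁.
cos²φ₂ / cos²φ₁ = 10.21  ⇒  cos φ₁ = cos 5.5° / √10.21 = 0.9954/3.195 = 0.3115.
φ₁ = arccos(0.3115) ≈ 71.8°.

71.8°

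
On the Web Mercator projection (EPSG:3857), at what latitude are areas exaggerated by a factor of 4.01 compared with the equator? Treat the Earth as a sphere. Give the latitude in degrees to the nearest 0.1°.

60.0°

Mercator areal scale is sec²φ.
sec²φ = 4.01  ⇒  cos²φ = 0.2494  ⇒  cos φ = 0.4994.
φ = arccos(0.4994) ≈ 60.0°.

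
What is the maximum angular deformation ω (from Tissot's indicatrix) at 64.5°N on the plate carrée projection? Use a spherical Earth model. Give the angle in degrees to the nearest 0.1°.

In the plate carrée (x = Rλ, y = Rφ), meridians are true-scale (h = 1) and parallels are stretched by k = sec φ.
At 64.5°: h = 1.000, k = 2.323; principal scales a = 2.323, b = 1.000.
sin(ω/2) = (a − b)/(a + b) = 1.323/3.323 = 0.3981, so ω = 2 arcsin(0.3981) ≈ 46.9°.

46.9°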